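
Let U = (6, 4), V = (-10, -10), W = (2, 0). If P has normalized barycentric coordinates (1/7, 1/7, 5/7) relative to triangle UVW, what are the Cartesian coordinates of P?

(6/7, -6/7)

P = (1/7)·U + (1/7)·V + (5/7)·W.
x-coordinate: (1/7)·6 + (1/7)·(-10) + (5/7)·2 = 6/7.
y-coordinate: (1/7)·4 + (1/7)·(-10) + (5/7)·0 = -6/7.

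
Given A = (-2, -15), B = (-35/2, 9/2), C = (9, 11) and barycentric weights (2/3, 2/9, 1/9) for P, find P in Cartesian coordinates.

(-38/9, -70/9)

P = (2/3)·A + (2/9)·B + (1/9)·C.
x-coordinate: (2/3)·(-2) + (2/9)·(-35/2) + (1/9)·9 = -38/9.
y-coordinate: (2/3)·(-15) + (2/9)·(9/2) + (1/9)·11 = -70/9.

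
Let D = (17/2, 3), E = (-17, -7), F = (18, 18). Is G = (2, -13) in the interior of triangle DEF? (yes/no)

no

Barycentric coordinates of G: (274/115, -109/575, -686/575).
The three coordinates are positive, negative, negative; a point is interior exactly when all three are positive.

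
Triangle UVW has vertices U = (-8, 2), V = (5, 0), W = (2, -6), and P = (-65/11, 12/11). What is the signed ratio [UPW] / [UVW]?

1/11

[UVW] = ½·((-8)·(0−(-6)) + 5·(-6−2) + 2·(2−0)) = ½·(-48 − 40 + 4) = -42.
[UPW] = ½·((-8)·(12/11−(-6)) + (-65/11)·(-6−2) + 2·(2−(12/11))) = ½·(-624/11 + 520/11 + 20/11) = -42/11, so the ratio is (-42/11)/(-42) = 1/11.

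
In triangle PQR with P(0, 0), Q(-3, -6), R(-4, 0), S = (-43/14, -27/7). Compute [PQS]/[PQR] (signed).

2/7

[PQR] = ½·(0·(-6−0) + (-3)·(0−0) + (-4)·(0−(-6))) = ½·(0 + 0 − 24) = -12.
[PQS] = ½·(0·(-6−(-27/7)) + (-3)·(-27/7−0) + (-43/14)·(0−(-6))) = ½·(0 + 81/7 − 129/7) = -24/7, so the ratio is (-24/7)/(-12) = 2/7.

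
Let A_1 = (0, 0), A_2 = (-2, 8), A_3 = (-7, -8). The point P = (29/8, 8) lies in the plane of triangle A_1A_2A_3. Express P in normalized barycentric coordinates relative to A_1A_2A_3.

Signed area of the reference triangle: [A_1A_2A_3] = ½·(0·(8−(-8)) + (-2)·(-8−0) + (-7)·(0−8)) = ½·(0 + 16 + 56) = 36.
[PA_2A_3] = ½·((29/8)·(8−(-8)) + (-2)·(-8−8) + (-7)·(8−8)) = ½·(58 + 32 + 0) = 45, so the A_1-coordinate is 45/36 = 5/4.
[A_1PA_3] = ½·(0·(8−(-8)) + (29/8)·(-8−0) + (-7)·(0−8)) = ½·(0 − 29 + 56) = 27/2, so the A_2-coordinate is 3/8.
[A_1A_2P] = ½·(0·(8−8) + (-2)·(8−0) + (29/8)·(0−8)) = ½·(0 − 16 − 29) = -45/2, so the A_3-coordinate is -5/8.

(5/4, 3/8, -5/8)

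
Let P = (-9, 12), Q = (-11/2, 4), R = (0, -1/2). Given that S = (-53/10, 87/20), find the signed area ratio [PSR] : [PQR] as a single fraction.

[PQR] = ½·((-9)·(4−(-1/2)) + (-11/2)·(-1/2−12) + 0·(12−4)) = ½·(-81/2 + 275/4 + 0) = 113/8.
[PSR] = ½·((-9)·(87/20−(-1/2)) + (-53/10)·(-1/2−12) + 0·(12−(87/20))) = ½·(-873/20 + 265/4 + 0) = 113/10, so the ratio is (113/10)/(113/8) = 4/5.

4/5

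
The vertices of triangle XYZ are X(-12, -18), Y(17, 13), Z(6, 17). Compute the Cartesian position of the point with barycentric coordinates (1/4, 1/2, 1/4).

(7, 25/4)

W = (1/4)·X + (1/2)·Y + (1/4)·Z.
x-coordinate: (1/4)·(-12) + (1/2)·17 + (1/4)·6 = 7.
y-coordinate: (1/4)·(-18) + (1/2)·13 + (1/4)·17 = 25/4.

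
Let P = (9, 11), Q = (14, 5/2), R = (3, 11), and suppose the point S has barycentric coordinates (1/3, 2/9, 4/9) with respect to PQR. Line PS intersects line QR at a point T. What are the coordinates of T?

Line PS meets QR where the P-coordinate vanishes; zeroing S's P-weight and renormalizing leaves Q, R-weights 2/9 : 4/9 → (1/3, 2/3).
So T = (1/3)·Q + (2/3)·R = (20/3, 49/6).

(20/3, 49/6)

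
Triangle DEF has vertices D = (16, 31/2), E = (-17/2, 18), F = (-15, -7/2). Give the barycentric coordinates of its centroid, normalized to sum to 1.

(1/3, 1/3, 1/3)

The centroid is the average of the vertices, so each weight is 1/3.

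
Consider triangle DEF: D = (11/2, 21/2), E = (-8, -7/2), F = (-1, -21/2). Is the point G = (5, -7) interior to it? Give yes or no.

no

Barycentric coordinates of G: (19/55, -59/110, 131/110).
The three coordinates are positive, negative, positive; a point is interior exactly when all three are positive.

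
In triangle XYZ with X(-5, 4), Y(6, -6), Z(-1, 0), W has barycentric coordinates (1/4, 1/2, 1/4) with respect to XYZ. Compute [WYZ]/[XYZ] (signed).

The signed ratio [WYZ]/[XYZ] equals the barycentric coordinate of W at vertex X, which is 1/4.

1/4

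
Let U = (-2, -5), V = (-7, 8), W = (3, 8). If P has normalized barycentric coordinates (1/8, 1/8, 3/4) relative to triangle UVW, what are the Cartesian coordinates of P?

P = (1/8)·U + (1/8)·V + (3/4)·W.
x-coordinate: (1/8)·(-2) + (1/8)·(-7) + (3/4)·3 = 9/8.
y-coordinate: (1/8)·(-5) + (1/8)·8 + (3/4)·8 = 51/8.

(9/8, 51/8)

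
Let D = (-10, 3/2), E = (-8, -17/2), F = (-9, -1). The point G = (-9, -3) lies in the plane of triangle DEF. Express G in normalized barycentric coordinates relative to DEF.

(2/5, 2/5, 1/5)

Signed area of the reference triangle: [DEF] = ½·((-10)·(-17/2−(-1)) + (-8)·(-1−(3/2)) + (-9)·(3/2−(-17/2))) = ½·(75 + 20 − 90) = 5/2.
[GEF] = ½·((-9)·(-17/2−(-1)) + (-8)·(-1−(-3)) + (-9)·(-3−(-17/2))) = ½·(135/2 − 16 − 99/2) = 1, so the D-coordinate is 1/(5/2) = 2/5.
[DGF] = ½·((-10)·(-3−(-1)) + (-9)·(-1−(3/2)) + (-9)·(3/2−(-3))) = ½·(20 + 45/2 − 81/2) = 1, so the E-coordinate is 2/5.
[DEG] = ½·((-10)·(-17/2−(-3)) + (-8)·(-3−(3/2)) + (-9)·(3/2−(-17/2))) = ½·(55 + 36 − 90) = 1/2, so the F-coordinate is 1/5.
Check: 2/5 + 2/5 + 1/5 = 1.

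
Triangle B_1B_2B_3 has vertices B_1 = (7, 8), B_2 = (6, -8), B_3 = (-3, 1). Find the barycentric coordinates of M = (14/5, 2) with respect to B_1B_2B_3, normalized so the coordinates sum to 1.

(2/5, 1/5, 2/5)

Signed area of the reference triangle: [B_1B_2B_3] = ½·(7·(-8−1) + 6·(1−8) + (-3)·(8−(-8))) = ½·(-63 − 42 − 48) = -153/2.
[MB_2B_3] = ½·((14/5)·(-8−1) + 6·(1−2) + (-3)·(2−(-8))) = ½·(-126/5 − 6 − 30) = -153/5, so the B_1-coordinate is (-153/5)/(-153/2) = 2/5.
[B_1MB_3] = ½·(7·(2−1) + (14/5)·(1−8) + (-3)·(8−2)) = ½·(7 − 98/5 − 18) = -153/10, so the B_2-coordinate is 1/5.
[B_1B_2M] = ½·(7·(-8−2) + 6·(2−8) + (14/5)·(8−(-8))) = ½·(-70 − 36 + 224/5) = -153/5, so the B_3-coordinate is 2/5.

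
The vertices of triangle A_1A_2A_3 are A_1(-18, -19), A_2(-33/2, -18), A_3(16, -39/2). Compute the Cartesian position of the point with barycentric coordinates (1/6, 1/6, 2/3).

P = (1/6)·A_1 + (1/6)·A_2 + (2/3)·A_3.
x-coordinate: (1/6)·(-18) + (1/6)·(-33/2) + (2/3)·16 = 59/12.
y-coordinate: (1/6)·(-19) + (1/6)·(-18) + (2/3)·(-39/2) = -115/6.

(59/12, -115/6)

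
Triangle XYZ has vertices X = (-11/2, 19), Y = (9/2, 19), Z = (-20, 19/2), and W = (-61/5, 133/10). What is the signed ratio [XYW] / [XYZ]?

[XYZ] = ½·((-11/2)·(19−(19/2)) + (9/2)·(19/2−19) + (-20)·(19−19)) = ½·(-209/4 − 171/4 + 0) = -95/2.
[XYW] = ½·((-11/2)·(19−(133/10)) + (9/2)·(133/10−19) + (-61/5)·(19−19)) = ½·(-627/20 − 513/20 + 0) = -57/2, so the ratio is (-57/2)/(-95/2) = 3/5.

3/5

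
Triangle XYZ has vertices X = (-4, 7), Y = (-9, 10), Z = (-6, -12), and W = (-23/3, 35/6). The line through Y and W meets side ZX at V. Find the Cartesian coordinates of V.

Barycentric coordinates of W with respect to XYZ: (1/6, 2/3, 1/6).
On side ZX the Y-coordinate is zero; dropping W's Y-weight 2/3 and renormalizing the remaining 1/6 : 1/6 gives weights 1/2, 1/2 on Z, X.
V = (1/2)·(-6, -12) + (1/2)·(-4, 7) = (-5, -5/2).

(-5, -5/2)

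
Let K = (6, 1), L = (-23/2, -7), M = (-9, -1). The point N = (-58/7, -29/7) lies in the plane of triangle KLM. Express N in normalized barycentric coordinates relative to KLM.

Signed area of the reference triangle: [KLM] = ½·(6·(-7−(-1)) + (-23/2)·(-1−1) + (-9)·(1−(-7))) = ½·(-36 + 23 − 72) = -85/2.
[NLM] = ½·((-58/7)·(-7−(-1)) + (-23/2)·(-1−(-29/7)) + (-9)·(-29/7−(-7))) = ½·(348/7 − 253/7 − 180/7) = -85/14, so the K-coordinate is (-85/14)/(-85/2) = 1/7.
[KNM] = ½·(6·(-29/7−(-1)) + (-58/7)·(-1−1) + (-9)·(1−(-29/7))) = ½·(-132/7 + 116/7 − 324/7) = -170/7, so the L-coordinate is 4/7.
[KLN] = ½·(6·(-7−(-29/7)) + (-23/2)·(-29/7−1) + (-58/7)·(1−(-7))) = ½·(-120/7 + 414/7 − 464/7) = -85/7, so the M-coordinate is 2/7.
Check: 1/7 + 4/7 + 2/7 = 1.

(1/7, 4/7, 2/7)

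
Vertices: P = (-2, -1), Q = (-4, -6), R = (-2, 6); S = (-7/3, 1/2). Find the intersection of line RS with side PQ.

(-5/2, -9/4)

Barycentric coordinates of S with respect to PQR: (1/2, 1/6, 1/3).
On side PQ the R-coordinate is zero; dropping S's R-weight 1/3 and renormalizing the remaining 1/2 : 1/6 gives weights 3/4, 1/4 on P, Q.
T = (3/4)·(-2, -1) + (1/4)·(-4, -6) = (-5/2, -9/4).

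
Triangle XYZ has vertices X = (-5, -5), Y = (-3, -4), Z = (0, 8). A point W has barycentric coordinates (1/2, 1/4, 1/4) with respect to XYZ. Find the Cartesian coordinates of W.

W = (1/2)·X + (1/4)·Y + (1/4)·Z.
x-coordinate: (1/2)·(-5) + (1/4)·(-3) + (1/4)·0 = -13/4.
y-coordinate: (1/2)·(-5) + (1/4)·(-4) + (1/4)·8 = -3/2.

(-13/4, -3/2)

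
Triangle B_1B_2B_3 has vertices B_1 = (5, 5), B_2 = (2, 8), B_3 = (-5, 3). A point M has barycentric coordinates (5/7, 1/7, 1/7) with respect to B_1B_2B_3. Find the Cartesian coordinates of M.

M = (5/7)·B_1 + (1/7)·B_2 + (1/7)·B_3.
x-coordinate: (5/7)·5 + (1/7)·2 + (1/7)·(-5) = 22/7.
y-coordinate: (5/7)·5 + (1/7)·8 + (1/7)·3 = 36/7.

(22/7, 36/7)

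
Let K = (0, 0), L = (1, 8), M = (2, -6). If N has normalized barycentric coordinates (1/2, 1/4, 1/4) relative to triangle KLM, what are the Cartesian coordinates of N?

(3/4, 1/2)

N = (1/2)·K + (1/4)·L + (1/4)·M.
x-coordinate: (1/2)·0 + (1/4)·1 + (1/4)·2 = 3/4.
y-coordinate: (1/2)·0 + (1/4)·8 + (1/4)·(-6) = 1/2.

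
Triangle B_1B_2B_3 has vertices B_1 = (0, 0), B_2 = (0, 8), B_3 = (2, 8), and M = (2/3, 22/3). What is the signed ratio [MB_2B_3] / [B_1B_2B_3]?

[B_1B_2B_3] = ½·(0·(8−8) + 0·(8−0) + 2·(0−8)) = ½·(0 + 0 − 16) = -8.
[MB_2B_3] = ½·((2/3)·(8−8) + 0·(8−(22/3)) + 2·(22/3−8)) = ½·(0 + 0 − 4/3) = -2/3, so the ratio is (-2/3)/(-8) = 1/12.

1/12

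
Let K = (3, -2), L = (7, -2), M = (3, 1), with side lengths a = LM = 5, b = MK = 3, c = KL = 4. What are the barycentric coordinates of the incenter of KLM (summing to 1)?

The incenter has barycentric coordinates proportional to the opposite side lengths: (5 : 3 : 4).
Normalizing by 5+3+4 = 12 gives (5/12, 1/4, 1/3).

(5/12, 1/4, 1/3)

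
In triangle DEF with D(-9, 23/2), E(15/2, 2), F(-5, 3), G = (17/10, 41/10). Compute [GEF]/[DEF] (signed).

1/5

[DEF] = ½·((-9)·(2−3) + (15/2)·(3−(23/2)) + (-5)·(23/2−2)) = ½·(9 − 255/4 − 95/2) = -409/8.
[GEF] = ½·((17/10)·(2−3) + (15/2)·(3−(41/10)) + (-5)·(41/10−2)) = ½·(-17/10 − 33/4 − 21/2) = -409/40, so the ratio is (-409/40)/(-409/8) = 1/5.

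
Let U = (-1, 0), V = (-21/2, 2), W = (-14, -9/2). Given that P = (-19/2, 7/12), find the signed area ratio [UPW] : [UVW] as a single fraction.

[UVW] = ½·((-1)·(2−(-9/2)) + (-21/2)·(-9/2−0) + (-14)·(0−2)) = ½·(-13/2 + 189/4 + 28) = 275/8.
[UPW] = ½·((-1)·(7/12−(-9/2)) + (-19/2)·(-9/2−0) + (-14)·(0−(7/12))) = ½·(-61/12 + 171/4 + 49/6) = 275/12, so the ratio is (275/12)/(275/8) = 2/3.

2/3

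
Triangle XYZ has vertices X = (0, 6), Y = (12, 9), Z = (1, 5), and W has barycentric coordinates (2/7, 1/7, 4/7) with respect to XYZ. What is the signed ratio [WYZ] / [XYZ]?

The signed ratio [WYZ]/[XYZ] equals the barycentric coordinate of W at vertex X, which is 2/7.

2/7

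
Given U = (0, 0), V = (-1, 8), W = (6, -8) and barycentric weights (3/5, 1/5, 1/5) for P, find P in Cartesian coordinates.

P = (3/5)·U + (1/5)·V + (1/5)·W.
x-coordinate: (3/5)·0 + (1/5)·(-1) + (1/5)·6 = 1.
y-coordinate: (3/5)·0 + (1/5)·8 + (1/5)·(-8) = 0.

(1, 0)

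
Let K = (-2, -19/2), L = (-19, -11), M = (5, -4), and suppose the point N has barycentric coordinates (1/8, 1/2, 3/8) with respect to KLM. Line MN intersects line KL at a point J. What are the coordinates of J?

Line MN meets KL where the M-coordinate vanishes; zeroing N's M-weight and renormalizing leaves K, L-weights 1/8 : 1/2 → (1/5, 4/5).
So J = (1/5)·K + (4/5)·L = (-78/5, -107/10).

(-78/5, -107/10)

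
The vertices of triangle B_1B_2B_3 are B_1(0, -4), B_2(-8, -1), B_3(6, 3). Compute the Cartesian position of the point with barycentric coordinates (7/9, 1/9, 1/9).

M = (7/9)·B_1 + (1/9)·B_2 + (1/9)·B_3.
x-coordinate: (7/9)·0 + (1/9)·(-8) + (1/9)·6 = -2/9.
y-coordinate: (7/9)·(-4) + (1/9)·(-1) + (1/9)·3 = -26/9.

(-2/9, -26/9)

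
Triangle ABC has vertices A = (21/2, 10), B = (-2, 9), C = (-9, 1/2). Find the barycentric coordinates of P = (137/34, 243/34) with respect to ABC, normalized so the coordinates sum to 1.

Signed area of the reference triangle: [ABC] = ½·((21/2)·(9−(1/2)) + (-2)·(1/2−10) + (-9)·(10−9)) = ½·(357/4 + 19 − 9) = 397/8.
[PBC] = ½·((137/34)·(9−(1/2)) + (-2)·(1/2−(243/34)) + (-9)·(243/34−9)) = ½·(137/4 + 226/17 + 567/34) = 4367/136, so the A-coordinate is (4367/136)/(397/8) = 11/17.
[APC] = ½·((21/2)·(243/34−(1/2)) + (137/34)·(1/2−10) + (-9)·(10−(243/34))) = ½·(2373/34 − 2603/68 − 873/34) = 397/136, so the B-coordinate is 1/17.
[ABP] = ½·((21/2)·(9−(243/34)) + (-2)·(243/34−10) + (137/34)·(10−9)) = ½·(1323/68 + 97/17 + 137/34) = 1985/136, so the C-coordinate is 5/17.
Check: 11/17 + 1/17 + 5/17 = 1.

(11/17, 1/17, 5/17)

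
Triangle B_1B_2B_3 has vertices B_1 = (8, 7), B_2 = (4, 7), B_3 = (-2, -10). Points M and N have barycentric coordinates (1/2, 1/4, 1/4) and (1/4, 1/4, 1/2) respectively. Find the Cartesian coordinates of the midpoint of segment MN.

(13/4, 5/8)

Barycentric coordinates of the midpoint are the average: (3/8, 1/4, 3/8).
Converting: (3/8)·B_1 + (1/4)·B_2 + (3/8)·B_3 = (13/4, 5/8).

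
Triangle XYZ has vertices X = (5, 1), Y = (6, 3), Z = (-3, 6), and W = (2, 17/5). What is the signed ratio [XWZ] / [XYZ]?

1/5

[XYZ] = ½·(5·(3−6) + 6·(6−1) + (-3)·(1−3)) = ½·(-15 + 30 + 6) = 21/2.
[XWZ] = ½·(5·(17/5−6) + 2·(6−1) + (-3)·(1−(17/5))) = ½·(-13 + 10 + 36/5) = 21/10, so the ratio is (21/10)/(21/2) = 1/5.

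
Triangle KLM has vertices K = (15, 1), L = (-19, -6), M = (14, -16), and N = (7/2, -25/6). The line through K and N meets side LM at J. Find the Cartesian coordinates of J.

(-8, -28/3)

Barycentric coordinates of N with respect to KLM: (1/2, 1/3, 1/6).
On side LM the K-coordinate is zero; dropping N's K-weight 1/2 and renormalizing the remaining 1/3 : 1/6 gives weights 2/3, 1/3 on L, M.
J = (2/3)·(-19, -6) + (1/3)·(14, -16) = (-8, -28/3).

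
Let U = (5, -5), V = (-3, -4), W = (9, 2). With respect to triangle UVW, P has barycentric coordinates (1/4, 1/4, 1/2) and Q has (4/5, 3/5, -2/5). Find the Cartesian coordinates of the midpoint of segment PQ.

(9/5, -169/40)

Barycentric coordinates of the midpoint are the average: (21/40, 17/40, 1/20).
Converting: (21/40)·U + (17/40)·V + (1/20)·W = (9/5, -169/40).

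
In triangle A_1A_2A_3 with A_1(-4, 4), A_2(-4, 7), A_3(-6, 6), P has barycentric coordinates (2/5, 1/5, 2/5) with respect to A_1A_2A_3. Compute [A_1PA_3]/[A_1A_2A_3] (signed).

The signed ratio [A_1PA_3]/[A_1A_2A_3] equals the barycentric coordinate of P at vertex A_2, which is 1/5.

1/5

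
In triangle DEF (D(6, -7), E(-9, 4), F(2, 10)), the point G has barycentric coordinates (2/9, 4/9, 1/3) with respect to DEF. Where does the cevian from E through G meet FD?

(18/5, 16/5)

Line EG meets FD where the E-coordinate vanishes; zeroing G's E-weight and renormalizing leaves F, D-weights 1/3 : 2/9 → (3/5, 2/5).
So H = (3/5)·F + (2/5)·D = (18/5, 16/5).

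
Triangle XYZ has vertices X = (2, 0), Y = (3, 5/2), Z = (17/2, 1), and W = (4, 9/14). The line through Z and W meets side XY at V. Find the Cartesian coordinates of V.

Barycentric coordinates of W with respect to XYZ: (4/7, 1/7, 2/7).
On side XY the Z-coordinate is zero; dropping W's Z-weight 2/7 and renormalizing the remaining 4/7 : 1/7 gives weights 4/5, 1/5 on X, Y.
V = (4/5)·(2, 0) + (1/5)·(3, 5/2) = (11/5, 1/2).

(11/5, 1/2)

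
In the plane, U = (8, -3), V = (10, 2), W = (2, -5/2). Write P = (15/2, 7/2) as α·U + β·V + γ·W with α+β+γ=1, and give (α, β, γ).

(-3/4, 5/4, 1/2)

Signed area of the reference triangle: [UVW] = ½·(8·(2−(-5/2)) + 10·(-5/2−(-3)) + 2·(-3−2)) = ½·(36 + 5 − 10) = 31/2.
[PVW] = ½·((15/2)·(2−(-5/2)) + 10·(-5/2−(7/2)) + 2·(7/2−2)) = ½·(135/4 − 60 + 3) = -93/8, so the U-coordinate is (-93/8)/(31/2) = -3/4.
[UPW] = ½·(8·(7/2−(-5/2)) + (15/2)·(-5/2−(-3)) + 2·(-3−(7/2))) = ½·(48 + 15/4 − 13) = 155/8, so the V-coordinate is 5/4.
[UVP] = ½·(8·(2−(7/2)) + 10·(7/2−(-3)) + (15/2)·(-3−2)) = ½·(-12 + 65 − 75/2) = 31/4, so the W-coordinate is 1/2.
Check: -3/4 + 5/4 + 1/2 = 1.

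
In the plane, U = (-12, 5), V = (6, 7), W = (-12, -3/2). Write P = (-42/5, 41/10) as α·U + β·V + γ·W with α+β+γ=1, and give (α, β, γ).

(3/5, 1/5, 1/5)

Signed area of the reference triangle: [UVW] = ½·((-12)·(7−(-3/2)) + 6·(-3/2−5) + (-12)·(5−7)) = ½·(-102 − 39 + 24) = -117/2.
[PVW] = ½·((-42/5)·(7−(-3/2)) + 6·(-3/2−(41/10)) + (-12)·(41/10−7)) = ½·(-357/5 − 168/5 + 174/5) = -351/10, so the U-coordinate is (-351/10)/(-117/2) = 3/5.
[UPW] = ½·((-12)·(41/10−(-3/2)) + (-42/5)·(-3/2−5) + (-12)·(5−(41/10))) = ½·(-336/5 + 273/5 − 54/5) = -117/10, so the V-coordinate is 1/5.
[UVP] = ½·((-12)·(7−(41/10)) + 6·(41/10−5) + (-42/5)·(5−7)) = ½·(-174/5 − 27/5 + 84/5) = -117/10, so the W-coordinate is 1/5.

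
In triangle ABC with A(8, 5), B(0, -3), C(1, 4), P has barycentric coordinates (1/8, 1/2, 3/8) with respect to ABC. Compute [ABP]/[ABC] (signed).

3/8

The signed ratio [ABP]/[ABC] equals the barycentric coordinate of P at vertex C, which is 3/8.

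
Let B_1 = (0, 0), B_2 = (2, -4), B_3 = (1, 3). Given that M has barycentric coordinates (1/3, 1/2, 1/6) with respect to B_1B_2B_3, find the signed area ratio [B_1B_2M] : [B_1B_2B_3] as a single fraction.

The signed ratio [B_1B_2M]/[B_1B_2B_3] equals the barycentric coordinate of M at vertex B_3, which is 1/6.

1/6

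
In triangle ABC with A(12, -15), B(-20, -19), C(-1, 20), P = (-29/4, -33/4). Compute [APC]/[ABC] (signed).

1/2

[ABC] = ½·(12·(-19−20) + (-20)·(20−(-15)) + (-1)·(-15−(-19))) = ½·(-468 − 700 − 4) = -586.
[APC] = ½·(12·(-33/4−20) + (-29/4)·(20−(-15)) + (-1)·(-15−(-33/4))) = ½·(-339 − 1015/4 + 27/4) = -293, so the ratio is (-293)/(-586) = 1/2.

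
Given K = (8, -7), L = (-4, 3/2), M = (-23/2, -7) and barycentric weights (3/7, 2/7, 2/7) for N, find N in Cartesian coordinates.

(-1, -32/7)

N = (3/7)·K + (2/7)·L + (2/7)·M.
x-coordinate: (3/7)·8 + (2/7)·(-4) + (2/7)·(-23/2) = -1.
y-coordinate: (3/7)·(-7) + (2/7)·(3/2) + (2/7)·(-7) = -32/7.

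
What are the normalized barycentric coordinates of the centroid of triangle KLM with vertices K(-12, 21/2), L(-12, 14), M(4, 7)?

(1/3, 1/3, 1/3)

The centroid is the average of the vertices, so each weight is 1/3.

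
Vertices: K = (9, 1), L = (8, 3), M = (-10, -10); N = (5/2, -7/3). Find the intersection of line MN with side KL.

(35/4, 3/2)

Barycentric coordinates of N with respect to KLM: (1/2, 1/6, 1/3).
On side KL the M-coordinate is zero; dropping N's M-weight 1/3 and renormalizing the remaining 1/2 : 1/6 gives weights 3/4, 1/4 on K, L.
J = (3/4)·(9, 1) + (1/4)·(8, 3) = (35/4, 3/2).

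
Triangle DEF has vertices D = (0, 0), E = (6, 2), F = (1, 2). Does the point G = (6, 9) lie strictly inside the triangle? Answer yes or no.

no

Barycentric coordinates of G: (-7/2, 3/10, 21/5).
The three coordinates are negative, positive, positive; a point is interior exactly when all three are positive.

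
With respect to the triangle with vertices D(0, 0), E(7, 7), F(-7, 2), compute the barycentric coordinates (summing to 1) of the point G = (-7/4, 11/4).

(1/4, 1/4, 1/2)

Signed area of the reference triangle: [DEF] = ½·(0·(7−2) + 7·(2−0) + (-7)·(0−7)) = ½·(0 + 14 + 49) = 63/2.
[GEF] = ½·((-7/4)·(7−2) + 7·(2−(11/4)) + (-7)·(11/4−7)) = ½·(-35/4 − 21/4 + 119/4) = 63/8, so the D-coordinate is (63/8)/(63/2) = 1/4.
[DGF] = ½·(0·(11/4−2) + (-7/4)·(2−0) + (-7)·(0−(11/4))) = ½·(0 − 7/2 + 77/4) = 63/8, so the E-coordinate is 1/4.
[DEG] = ½·(0·(7−(11/4)) + 7·(11/4−0) + (-7/4)·(0−7)) = ½·(0 + 77/4 + 49/4) = 63/4, so the F-coordinate is 1/2.
Check: 1/4 + 1/4 + 1/2 = 1.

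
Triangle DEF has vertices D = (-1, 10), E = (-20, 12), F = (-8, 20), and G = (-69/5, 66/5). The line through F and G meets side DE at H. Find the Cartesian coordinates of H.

Barycentric coordinates of G with respect to DEF: (1/5, 3/5, 1/5).
On side DE the F-coordinate is zero; dropping G's F-weight 1/5 and renormalizing the remaining 1/5 : 3/5 gives weights 1/4, 3/4 on D, E.
H = (1/4)·(-1, 10) + (3/4)·(-20, 12) = (-61/4, 23/2).

(-61/4, 23/2)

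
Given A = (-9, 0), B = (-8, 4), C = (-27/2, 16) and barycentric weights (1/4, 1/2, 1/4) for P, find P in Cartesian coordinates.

P = (1/4)·A + (1/2)·B + (1/4)·C.
x-coordinate: (1/4)·(-9) + (1/2)·(-8) + (1/4)·(-27/2) = -77/8.
y-coordinate: (1/4)·0 + (1/2)·4 + (1/4)·16 = 6.

(-77/8, 6)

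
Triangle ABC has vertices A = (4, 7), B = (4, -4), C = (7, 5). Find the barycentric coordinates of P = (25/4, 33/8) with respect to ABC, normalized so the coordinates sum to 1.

(1/8, 1/8, 3/4)

Signed area of the reference triangle: [ABC] = ½·(4·(-4−5) + 4·(5−7) + 7·(7−(-4))) = ½·(-36 − 8 + 77) = 33/2.
[PBC] = ½·((25/4)·(-4−5) + 4·(5−(33/8)) + 7·(33/8−(-4))) = ½·(-225/4 + 7/2 + 455/8) = 33/16, so the A-coordinate is (33/16)/(33/2) = 1/8.
[APC] = ½·(4·(33/8−5) + (25/4)·(5−7) + 7·(7−(33/8))) = ½·(-7/2 − 25/2 + 161/8) = 33/16, so the B-coordinate is 1/8.
[ABP] = ½·(4·(-4−(33/8)) + 4·(33/8−7) + (25/4)·(7−(-4))) = ½·(-65/2 − 23/2 + 275/4) = 99/8, so the C-coordinate is 3/4.
Check: 1/8 + 1/8 + 3/4 = 1.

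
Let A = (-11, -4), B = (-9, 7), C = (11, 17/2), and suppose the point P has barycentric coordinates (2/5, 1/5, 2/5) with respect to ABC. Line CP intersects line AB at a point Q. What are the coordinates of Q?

(-31/3, -1/3)

Line CP meets AB where the C-coordinate vanishes; zeroing P's C-weight and renormalizing leaves A, B-weights 2/5 : 1/5 → (2/3, 1/3).
So Q = (2/3)·A + (1/3)·B = (-31/3, -1/3).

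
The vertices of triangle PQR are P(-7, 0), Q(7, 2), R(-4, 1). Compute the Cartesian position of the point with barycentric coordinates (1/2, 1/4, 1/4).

(-11/4, 3/4)

S = (1/2)·P + (1/4)·Q + (1/4)·R.
x-coordinate: (1/2)·(-7) + (1/4)·7 + (1/4)·(-4) = -11/4.
y-coordinate: (1/2)·0 + (1/4)·2 + (1/4)·1 = 3/4.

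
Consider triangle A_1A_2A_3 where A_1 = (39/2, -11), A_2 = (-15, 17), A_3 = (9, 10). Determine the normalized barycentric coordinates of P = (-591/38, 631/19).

Signed area of the reference triangle: [A_1A_2A_3] = ½·((39/2)·(17−10) + (-15)·(10−(-11)) + 9·(-11−17)) = ½·(273/2 − 315 − 252) = -861/4.
[PA_2A_3] = ½·((-591/38)·(17−10) + (-15)·(10−(631/19)) + 9·(631/19−17)) = ½·(-4137/38 + 6615/19 + 2772/19) = 14637/76, so the A_1-coordinate is (14637/76)/(-861/4) = -17/19.
[A_1PA_3] = ½·((39/2)·(631/19−10) + (-591/38)·(10−(-11)) + 9·(-11−(631/19))) = ½·(17199/38 − 12411/38 − 7560/19) = -2583/19, so the A_2-coordinate is 12/19.
[A_1A_2P] = ½·((39/2)·(17−(631/19)) + (-15)·(631/19−(-11)) + (-591/38)·(-11−17)) = ½·(-6006/19 − 12600/19 + 8274/19) = -5166/19, so the A_3-coordinate is 24/19.

(-17/19, 12/19, 24/19)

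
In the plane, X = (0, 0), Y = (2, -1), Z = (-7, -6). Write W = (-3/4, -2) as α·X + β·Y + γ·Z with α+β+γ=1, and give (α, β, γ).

(1/4, 1/2, 1/4)

Signed area of the reference triangle: [XYZ] = ½·(0·(-1−(-6)) + 2·(-6−0) + (-7)·(0−(-1))) = ½·(0 − 12 − 7) = -19/2.
[WYZ] = ½·((-3/4)·(-1−(-6)) + 2·(-6−(-2)) + (-7)·(-2−(-1))) = ½·(-15/4 − 8 + 7) = -19/8, so the X-coordinate is (-19/8)/(-19/2) = 1/4.
[XWZ] = ½·(0·(-2−(-6)) + (-3/4)·(-6−0) + (-7)·(0−(-2))) = ½·(0 + 9/2 − 14) = -19/4, so the Y-coordinate is 1/2.
[XYW] = ½·(0·(-1−(-2)) + 2·(-2−0) + (-3/4)·(0−(-1))) = ½·(0 − 4 − 3/4) = -19/8, so the Z-coordinate is 1/4.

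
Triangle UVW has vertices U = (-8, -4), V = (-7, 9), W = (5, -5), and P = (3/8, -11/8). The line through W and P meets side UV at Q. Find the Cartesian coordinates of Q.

(-22/3, 14/3)

Barycentric coordinates of P with respect to UVW: (1/8, 1/4, 5/8).
On side UV the W-coordinate is zero; dropping P's W-weight 5/8 and renormalizing the remaining 1/8 : 1/4 gives weights 1/3, 2/3 on U, V.
Q = (1/3)·(-8, -4) + (2/3)·(-7, 9) = (-22/3, 14/3).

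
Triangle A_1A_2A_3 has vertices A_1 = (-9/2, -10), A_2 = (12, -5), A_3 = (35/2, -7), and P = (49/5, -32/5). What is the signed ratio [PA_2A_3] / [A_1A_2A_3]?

1/5

[A_1A_2A_3] = ½·((-9/2)·(-5−(-7)) + 12·(-7−(-10)) + (35/2)·(-10−(-5))) = ½·(-9 + 36 − 175/2) = -121/4.
[PA_2A_3] = ½·((49/5)·(-5−(-7)) + 12·(-7−(-32/5)) + (35/2)·(-32/5−(-5))) = ½·(98/5 − 36/5 − 49/2) = -121/20, so the ratio is (-121/20)/(-121/4) = 1/5.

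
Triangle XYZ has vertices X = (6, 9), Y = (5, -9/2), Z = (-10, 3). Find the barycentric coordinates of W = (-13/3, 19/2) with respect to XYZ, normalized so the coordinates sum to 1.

Signed area of the reference triangle: [XYZ] = ½·(6·(-9/2−3) + 5·(3−9) + (-10)·(9−(-9/2))) = ½·(-45 − 30 − 135) = -105.
[WYZ] = ½·((-13/3)·(-9/2−3) + 5·(3−(19/2)) + (-10)·(19/2−(-9/2))) = ½·(65/2 − 65/2 − 140) = -70, so the X-coordinate is (-70)/(-105) = 2/3.
[XWZ] = ½·(6·(19/2−3) + (-13/3)·(3−9) + (-10)·(9−(19/2))) = ½·(39 + 26 + 5) = 35, so the Y-coordinate is -1/3.
[XYW] = ½·(6·(-9/2−(19/2)) + 5·(19/2−9) + (-13/3)·(9−(-9/2))) = ½·(-84 + 5/2 − 117/2) = -70, so the Z-coordinate is 2/3.

(2/3, -1/3, 2/3)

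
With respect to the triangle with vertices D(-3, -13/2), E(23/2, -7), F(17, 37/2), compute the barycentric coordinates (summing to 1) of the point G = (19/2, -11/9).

Signed area of the reference triangle: [DEF] = ½·((-3)·(-7−(37/2)) + (23/2)·(37/2−(-13/2)) + 17·(-13/2−(-7))) = ½·(153/2 + 575/2 + 17/2) = 745/4.
[GEF] = ½·((19/2)·(-7−(37/2)) + (23/2)·(37/2−(-11/9)) + 17·(-11/9−(-7))) = ½·(-969/4 + 8165/36 + 884/9) = 745/18, so the D-coordinate is (745/18)/(745/4) = 2/9.
[DGF] = ½·((-3)·(-11/9−(37/2)) + (19/2)·(37/2−(-13/2)) + 17·(-13/2−(-11/9))) = ½·(355/6 + 475/2 − 1615/18) = 3725/36, so the E-coordinate is 5/9.
[DEG] = ½·((-3)·(-7−(-11/9)) + (23/2)·(-11/9−(-13/2)) + (19/2)·(-13/2−(-7))) = ½·(52/3 + 2185/36 + 19/4) = 745/18, so the F-coordinate is 2/9.

(2/9, 5/9, 2/9)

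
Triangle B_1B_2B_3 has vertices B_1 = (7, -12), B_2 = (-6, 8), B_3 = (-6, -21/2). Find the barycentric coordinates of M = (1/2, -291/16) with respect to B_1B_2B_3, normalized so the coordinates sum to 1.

Signed area of the reference triangle: [B_1B_2B_3] = ½·(7·(8−(-21/2)) + (-6)·(-21/2−(-12)) + (-6)·(-12−8)) = ½·(259/2 − 9 + 120) = 481/4.
[MB_2B_3] = ½·((1/2)·(8−(-21/2)) + (-6)·(-21/2−(-291/16)) + (-6)·(-291/16−8)) = ½·(37/4 − 369/8 + 1257/8) = 481/8, so the B_1-coordinate is (481/8)/(481/4) = 1/2.
[B_1MB_3] = ½·(7·(-291/16−(-21/2)) + (1/2)·(-21/2−(-12)) + (-6)·(-12−(-291/16))) = ½·(-861/16 + 3/4 − 297/8) = -1443/32, so the B_2-coordinate is -3/8.
[B_1B_2M] = ½·(7·(8−(-291/16)) + (-6)·(-291/16−(-12)) + (1/2)·(-12−8)) = ½·(2933/16 + 297/8 − 10) = 3367/32, so the B_3-coordinate is 7/8.

(1/2, -3/8, 7/8)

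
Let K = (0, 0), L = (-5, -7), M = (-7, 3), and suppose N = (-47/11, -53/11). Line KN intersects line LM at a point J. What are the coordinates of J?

(-47/9, -53/9)

Barycentric coordinates of N with respect to KLM: (2/11, 8/11, 1/11).
On side LM the K-coordinate is zero; dropping N's K-weight 2/11 and renormalizing the remaining 8/11 : 1/11 gives weights 8/9, 1/9 on L, M.
J = (8/9)·(-5, -7) + (1/9)·(-7, 3) = (-47/9, -53/9).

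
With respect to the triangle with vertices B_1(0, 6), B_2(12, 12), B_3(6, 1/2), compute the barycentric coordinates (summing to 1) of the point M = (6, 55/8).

(3/8, 3/8, 1/4)

Signed area of the reference triangle: [B_1B_2B_3] = ½·(0·(12−(1/2)) + 12·(1/2−6) + 6·(6−12)) = ½·(0 − 66 − 36) = -51.
[MB_2B_3] = ½·(6·(12−(1/2)) + 12·(1/2−(55/8)) + 6·(55/8−12)) = ½·(69 − 153/2 − 123/4) = -153/8, so the B_1-coordinate is (-153/8)/(-51) = 3/8.
[B_1MB_3] = ½·(0·(55/8−(1/2)) + 6·(1/2−6) + 6·(6−(55/8))) = ½·(0 − 33 − 21/4) = -153/8, so the B_2-coordinate is 3/8.
[B_1B_2M] = ½·(0·(12−(55/8)) + 12·(55/8−6) + 6·(6−12)) = ½·(0 + 21/2 − 36) = -51/4, so the B_3-coordinate is 1/4.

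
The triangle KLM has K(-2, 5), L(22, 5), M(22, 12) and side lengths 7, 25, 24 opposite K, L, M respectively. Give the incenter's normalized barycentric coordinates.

The incenter has barycentric coordinates proportional to the opposite side lengths: (7 : 25 : 24).
Normalizing by 7+25+24 = 56 gives (1/8, 25/56, 3/7).

(1/8, 25/56, 3/7)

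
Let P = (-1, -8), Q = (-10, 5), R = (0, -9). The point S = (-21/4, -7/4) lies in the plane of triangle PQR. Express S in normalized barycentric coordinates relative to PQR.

(1/4, 1/2, 1/4)

Signed area of the reference triangle: [PQR] = ½·((-1)·(5−(-9)) + (-10)·(-9−(-8)) + 0·(-8−5)) = ½·(-14 + 10 + 0) = -2.
[SQR] = ½·((-21/4)·(5−(-9)) + (-10)·(-9−(-7/4)) + 0·(-7/4−5)) = ½·(-147/2 + 145/2 + 0) = -1/2, so the P-coordinate is (-1/2)/(-2) = 1/4.
[PSR] = ½·((-1)·(-7/4−(-9)) + (-21/4)·(-9−(-8)) + 0·(-8−(-7/4))) = ½·(-29/4 + 21/4 + 0) = -1, so the Q-coordinate is 1/2.
[PQS] = ½·((-1)·(5−(-7/4)) + (-10)·(-7/4−(-8)) + (-21/4)·(-8−5)) = ½·(-27/4 − 125/2 + 273/4) = -1/2, so the R-coordinate is 1/4.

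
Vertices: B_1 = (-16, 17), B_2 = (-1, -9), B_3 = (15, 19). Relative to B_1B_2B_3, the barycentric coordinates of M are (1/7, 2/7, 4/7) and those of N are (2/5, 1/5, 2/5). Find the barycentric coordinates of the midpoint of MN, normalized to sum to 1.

(19/70, 17/70, 17/35)

Since both coordinate triples sum to 1, the midpoint's barycentrics are the componentwise average.
(1/7+2/5)/2 = 19/70; similarly 17/70 and 17/35.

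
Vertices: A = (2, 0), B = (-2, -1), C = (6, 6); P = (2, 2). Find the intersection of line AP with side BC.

Barycentric coordinates of P with respect to ABC: (1/5, 2/5, 2/5).
On side BC the A-coordinate is zero; dropping P's A-weight 1/5 and renormalizing the remaining 2/5 : 2/5 gives weights 1/2, 1/2 on B, C.
Q = (1/2)·(-2, -1) + (1/2)·(6, 6) = (2, 5/2).

(2, 5/2)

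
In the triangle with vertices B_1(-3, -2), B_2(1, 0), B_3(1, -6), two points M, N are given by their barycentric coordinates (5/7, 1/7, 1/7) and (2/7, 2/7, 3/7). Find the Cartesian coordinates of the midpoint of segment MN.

(-1, -19/7)

Barycentric coordinates of the midpoint are the average: (1/2, 3/14, 2/7).
Converting: (1/2)·B_1 + (3/14)·B_2 + (2/7)·B_3 = (-1, -19/7).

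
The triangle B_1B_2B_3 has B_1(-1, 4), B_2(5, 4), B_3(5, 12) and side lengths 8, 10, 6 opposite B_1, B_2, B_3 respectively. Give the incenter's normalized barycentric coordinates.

The incenter has barycentric coordinates proportional to the opposite side lengths: (8 : 10 : 6).
Normalizing by 8+10+6 = 24 gives (1/3, 5/12, 1/4).

(1/3, 5/12, 1/4)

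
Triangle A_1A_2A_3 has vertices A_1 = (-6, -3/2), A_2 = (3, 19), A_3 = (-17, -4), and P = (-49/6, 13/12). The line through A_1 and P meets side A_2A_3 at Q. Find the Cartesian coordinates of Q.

(-31/3, 11/3)

Barycentric coordinates of P with respect to A_1A_2A_3: (1/2, 1/6, 1/3).
On side A_2A_3 the A_1-coordinate is zero; dropping P's A_1-weight 1/2 and renormalizing the remaining 1/6 : 1/3 gives weights 1/3, 2/3 on A_2, A_3.
Q = (1/3)·(3, 19) + (2/3)·(-17, -4) = (-31/3, 11/3).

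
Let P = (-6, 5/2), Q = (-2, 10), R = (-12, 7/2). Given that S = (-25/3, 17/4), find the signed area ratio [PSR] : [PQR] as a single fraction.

[PQR] = ½·((-6)·(10−(7/2)) + (-2)·(7/2−(5/2)) + (-12)·(5/2−10)) = ½·(-39 − 2 + 90) = 49/2.
[PSR] = ½·((-6)·(17/4−(7/2)) + (-25/3)·(7/2−(5/2)) + (-12)·(5/2−(17/4))) = ½·(-9/2 − 25/3 + 21) = 49/12, so the ratio is (49/12)/(49/2) = 1/6.

1/6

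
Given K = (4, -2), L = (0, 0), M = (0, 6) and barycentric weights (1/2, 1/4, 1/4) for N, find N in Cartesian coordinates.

N = (1/2)·K + (1/4)·L + (1/4)·M.
x-coordinate: (1/2)·4 + (1/4)·0 + (1/4)·0 = 2.
y-coordinate: (1/2)·(-2) + (1/4)·0 + (1/4)·6 = 1/2.

(2, 1/2)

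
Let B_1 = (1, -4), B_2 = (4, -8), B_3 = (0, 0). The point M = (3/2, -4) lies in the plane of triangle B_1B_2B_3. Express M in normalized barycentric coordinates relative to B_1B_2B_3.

Signed area of the reference triangle: [B_1B_2B_3] = ½·(1·(-8−0) + 4·(0−(-4)) + 0·(-4−(-8))) = ½·(-8 + 16 + 0) = 4.
[MB_2B_3] = ½·((3/2)·(-8−0) + 4·(0−(-4)) + 0·(-4−(-8))) = ½·(-12 + 16 + 0) = 2, so the B_1-coordinate is 2/4 = 1/2.
[B_1MB_3] = ½·(1·(-4−0) + (3/2)·(0−(-4)) + 0·(-4−(-4))) = ½·(-4 + 6 + 0) = 1, so the B_2-coordinate is 1/4.
[B_1B_2M] = ½·(1·(-8−(-4)) + 4·(-4−(-4)) + (3/2)·(-4−(-8))) = ½·(-4 + 0 + 6) = 1, so the B_3-coordinate is 1/4.

(1/2, 1/4, 1/4)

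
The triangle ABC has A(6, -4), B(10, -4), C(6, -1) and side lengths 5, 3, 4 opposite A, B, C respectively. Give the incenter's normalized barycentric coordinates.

(5/12, 1/4, 1/3)

The incenter has barycentric coordinates proportional to the opposite side lengths: (5 : 3 : 4).
Normalizing by 5+3+4 = 12 gives (5/12, 1/4, 1/3).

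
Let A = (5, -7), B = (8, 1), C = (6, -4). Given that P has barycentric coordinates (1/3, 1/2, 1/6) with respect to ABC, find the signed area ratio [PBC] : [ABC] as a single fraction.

1/3

The signed ratio [PBC]/[ABC] equals the barycentric coordinate of P at vertex A, which is 1/3.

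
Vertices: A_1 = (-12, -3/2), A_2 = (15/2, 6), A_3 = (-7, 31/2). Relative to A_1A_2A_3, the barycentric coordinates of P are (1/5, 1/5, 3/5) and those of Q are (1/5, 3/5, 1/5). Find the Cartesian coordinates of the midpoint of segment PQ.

Barycentric coordinates of the midpoint are the average: (1/5, 2/5, 2/5).
Converting: (1/5)·A_1 + (2/5)·A_2 + (2/5)·A_3 = (-11/5, 83/10).

(-11/5, 83/10)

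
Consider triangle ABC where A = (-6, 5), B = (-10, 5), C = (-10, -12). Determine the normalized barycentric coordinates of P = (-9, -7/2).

(1/4, 1/4, 1/2)

Signed area of the reference triangle: [ABC] = ½·((-6)·(5−(-12)) + (-10)·(-12−5) + (-10)·(5−5)) = ½·(-102 + 170 + 0) = 34.
[PBC] = ½·((-9)·(5−(-12)) + (-10)·(-12−(-7/2)) + (-10)·(-7/2−5)) = ½·(-153 + 85 + 85) = 17/2, so the A-coordinate is (17/2)/34 = 1/4.
[APC] = ½·((-6)·(-7/2−(-12)) + (-9)·(-12−5) + (-10)·(5−(-7/2))) = ½·(-51 + 153 − 85) = 17/2, so the B-coordinate is 1/4.
[ABP] = ½·((-6)·(5−(-7/2)) + (-10)·(-7/2−5) + (-9)·(5−5)) = ½·(-51 + 85 + 0) = 17, so the C-coordinate is 1/2.
Check: 1/4 + 1/4 + 1/2 = 1.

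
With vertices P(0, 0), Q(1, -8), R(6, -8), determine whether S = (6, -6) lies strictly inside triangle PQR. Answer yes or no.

Barycentric coordinates of S: (1/4, -3/10, 21/20).
The three coordinates are positive, negative, positive; a point is interior exactly when all three are positive.

no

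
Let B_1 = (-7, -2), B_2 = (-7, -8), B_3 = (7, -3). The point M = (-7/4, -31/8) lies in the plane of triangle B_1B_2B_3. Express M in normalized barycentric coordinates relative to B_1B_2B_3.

Signed area of the reference triangle: [B_1B_2B_3] = ½·((-7)·(-8−(-3)) + (-7)·(-3−(-2)) + 7·(-2−(-8))) = ½·(35 + 7 + 42) = 42.
[MB_2B_3] = ½·((-7/4)·(-8−(-3)) + (-7)·(-3−(-31/8)) + 7·(-31/8−(-8))) = ½·(35/4 − 49/8 + 231/8) = 63/4, so the B_1-coordinate is (63/4)/42 = 3/8.
[B_1MB_3] = ½·((-7)·(-31/8−(-3)) + (-7/4)·(-3−(-2)) + 7·(-2−(-31/8))) = ½·(49/8 + 7/4 + 105/8) = 21/2, so the B_2-coordinate is 1/4.
[B_1B_2M] = ½·((-7)·(-8−(-31/8)) + (-7)·(-31/8−(-2)) + (-7/4)·(-2−(-8))) = ½·(231/8 + 105/8 − 21/2) = 63/4, so the B_3-coordinate is 3/8.
Check: 3/8 + 1/4 + 3/8 = 1.

(3/8, 1/4, 3/8)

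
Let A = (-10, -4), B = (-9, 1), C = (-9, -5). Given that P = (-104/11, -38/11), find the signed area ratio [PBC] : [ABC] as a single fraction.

[ABC] = ½·((-10)·(1−(-5)) + (-9)·(-5−(-4)) + (-9)·(-4−1)) = ½·(-60 + 9 + 45) = -3.
[PBC] = ½·((-104/11)·(1−(-5)) + (-9)·(-5−(-38/11)) + (-9)·(-38/11−1)) = ½·(-624/11 + 153/11 + 441/11) = -15/11, so the ratio is (-15/11)/(-3) = 5/11.

5/11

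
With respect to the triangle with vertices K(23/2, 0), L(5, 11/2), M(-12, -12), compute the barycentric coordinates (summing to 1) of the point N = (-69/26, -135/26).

Signed area of the reference triangle: [KLM] = ½·((23/2)·(11/2−(-12)) + 5·(-12−0) + (-12)·(0−(11/2))) = ½·(805/4 − 60 + 66) = 829/8.
[NLM] = ½·((-69/26)·(11/2−(-12)) + 5·(-12−(-135/26)) + (-12)·(-135/26−(11/2))) = ½·(-2415/52 − 885/26 + 1668/13) = 2487/104, so the K-coordinate is (2487/104)/(829/8) = 3/13.
[KNM] = ½·((23/2)·(-135/26−(-12)) + (-69/26)·(-12−0) + (-12)·(0−(-135/26))) = ½·(4071/52 + 414/13 − 810/13) = 2487/104, so the L-coordinate is 3/13.
[KLN] = ½·((23/2)·(11/2−(-135/26)) + 5·(-135/26−0) + (-69/26)·(0−(11/2))) = ½·(3197/26 − 675/26 + 759/52) = 5803/104, so the M-coordinate is 7/13.
Check: 3/13 + 3/13 + 7/13 = 1.

(3/13, 3/13, 7/13)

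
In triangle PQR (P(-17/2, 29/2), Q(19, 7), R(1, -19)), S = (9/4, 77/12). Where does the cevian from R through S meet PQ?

(5/2, 23/2)

Barycentric coordinates of S with respect to PQR: (1/2, 1/3, 1/6).
On side PQ the R-coordinate is zero; dropping S's R-weight 1/6 and renormalizing the remaining 1/2 : 1/3 gives weights 3/5, 2/5 on P, Q.
T = (3/5)·(-17/2, 29/2) + (2/5)·(19, 7) = (5/2, 23/2).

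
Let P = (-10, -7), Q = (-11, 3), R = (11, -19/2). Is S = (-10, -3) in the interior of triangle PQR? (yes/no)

Barycentric coordinates of S: (239/415, 168/415, 8/415).
The three coordinates are positive, positive, positive; a point is interior exactly when all three are positive.

yes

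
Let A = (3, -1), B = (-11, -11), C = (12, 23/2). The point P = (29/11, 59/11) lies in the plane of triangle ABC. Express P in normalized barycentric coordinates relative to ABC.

Signed area of the reference triangle: [ABC] = ½·(3·(-11−(23/2)) + (-11)·(23/2−(-1)) + 12·(-1−(-11))) = ½·(-135/2 − 275/2 + 120) = -85/2.
[PBC] = ½·((29/11)·(-11−(23/2)) + (-11)·(23/2−(59/11)) + 12·(59/11−(-11))) = ½·(-1305/22 − 135/2 + 2160/11) = 765/22, so the A-coordinate is (765/22)/(-85/2) = -9/11.
[APC] = ½·(3·(59/11−(23/2)) + (29/11)·(23/2−(-1)) + 12·(-1−(59/11))) = ½·(-405/22 + 725/22 − 840/11) = -340/11, so the B-coordinate is 8/11.
[ABP] = ½·(3·(-11−(59/11)) + (-11)·(59/11−(-1)) + (29/11)·(-1−(-11))) = ½·(-540/11 − 70 + 290/11) = -510/11, so the C-coordinate is 12/11.

(-9/11, 8/11, 12/11)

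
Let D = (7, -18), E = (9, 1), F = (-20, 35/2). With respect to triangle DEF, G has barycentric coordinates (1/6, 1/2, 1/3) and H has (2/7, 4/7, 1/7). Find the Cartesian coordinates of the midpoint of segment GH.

Barycentric coordinates of the midpoint are the average: (19/84, 15/28, 5/21).
Converting: (19/84)·D + (15/28)·E + (5/21)·F = (23/14, 53/84).

(23/14, 53/84)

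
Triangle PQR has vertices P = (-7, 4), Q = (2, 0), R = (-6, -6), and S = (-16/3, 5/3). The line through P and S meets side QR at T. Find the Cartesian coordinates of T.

(-2, -3)

Barycentric coordinates of S with respect to PQR: (2/3, 1/6, 1/6).
On side QR the P-coordinate is zero; dropping S's P-weight 2/3 and renormalizing the remaining 1/6 : 1/6 gives weights 1/2, 1/2 on Q, R.
T = (1/2)·(2, 0) + (1/2)·(-6, -6) = (-2, -3).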